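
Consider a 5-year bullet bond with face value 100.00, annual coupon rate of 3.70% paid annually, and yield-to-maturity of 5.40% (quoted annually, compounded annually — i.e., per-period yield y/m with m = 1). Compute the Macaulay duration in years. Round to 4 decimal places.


Coupon per period c = face * coupon_rate / m = 3.700000
Periods per year m = 1; per-period yield y/m = 0.054000
Number of cashflows N = 5
Cashflows (t years, CF_t, discount factor 1/(1+y/m)^(m*t), PV):
  t = 1.0000: CF_t = 3.700000, DF = 0.948767, PV = 3.510436
  t = 2.0000: CF_t = 3.700000, DF = 0.900158, PV = 3.330585
  t = 3.0000: CF_t = 3.700000, DF = 0.854040, PV = 3.159948
  t = 4.0000: CF_t = 3.700000, DF = 0.810285, PV = 2.998053
  t = 5.0000: CF_t = 103.700000, DF = 0.768771, PV = 79.721544
Price P = sum_t PV_t = 92.720566
Macaulay numerator sum_t t * PV_t:
  t * PV_t at t = 1.0000: 3.510436
  t * PV_t at t = 2.0000: 6.661170
  t * PV_t at t = 3.0000: 9.479843
  t * PV_t at t = 4.0000: 11.992211
  t * PV_t at t = 5.0000: 398.607721
Macaulay duration D = (sum_t t * PV_t) / P = 430.251381 / 92.720566 = 4.640302

Answer: Macaulay duration = 4.6403 years


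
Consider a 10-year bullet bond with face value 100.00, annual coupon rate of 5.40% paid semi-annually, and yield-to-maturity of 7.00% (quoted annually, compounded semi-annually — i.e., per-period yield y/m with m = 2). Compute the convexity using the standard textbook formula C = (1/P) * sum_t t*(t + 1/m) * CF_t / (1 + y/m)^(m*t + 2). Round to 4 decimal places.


Answer: Convexity = 68.6700

Derivation:
Coupon per period c = face * coupon_rate / m = 2.700000
Periods per year m = 2; per-period yield y/m = 0.035000
Number of cashflows N = 20
Cashflows (t years, CF_t, discount factor 1/(1+y/m)^(m*t), PV):
  t = 0.5000: CF_t = 2.700000, DF = 0.966184, PV = 2.608696
  t = 1.0000: CF_t = 2.700000, DF = 0.933511, PV = 2.520479
  t = 1.5000: CF_t = 2.700000, DF = 0.901943, PV = 2.435245
  t = 2.0000: CF_t = 2.700000, DF = 0.871442, PV = 2.352894
  t = 2.5000: CF_t = 2.700000, DF = 0.841973, PV = 2.273328
  t = 3.0000: CF_t = 2.700000, DF = 0.813501, PV = 2.196452
  t = 3.5000: CF_t = 2.700000, DF = 0.785991, PV = 2.122176
  t = 4.0000: CF_t = 2.700000, DF = 0.759412, PV = 2.050411
  t = 4.5000: CF_t = 2.700000, DF = 0.733731, PV = 1.981074
  t = 5.0000: CF_t = 2.700000, DF = 0.708919, PV = 1.914081
  t = 5.5000: CF_t = 2.700000, DF = 0.684946, PV = 1.849353
  t = 6.0000: CF_t = 2.700000, DF = 0.661783, PV = 1.786815
  t = 6.5000: CF_t = 2.700000, DF = 0.639404, PV = 1.726391
  t = 7.0000: CF_t = 2.700000, DF = 0.617782, PV = 1.668011
  t = 7.5000: CF_t = 2.700000, DF = 0.596891, PV = 1.611605
  t = 8.0000: CF_t = 2.700000, DF = 0.576706, PV = 1.557106
  t = 8.5000: CF_t = 2.700000, DF = 0.557204, PV = 1.504450
  t = 9.0000: CF_t = 2.700000, DF = 0.538361, PV = 1.453575
  t = 9.5000: CF_t = 2.700000, DF = 0.520156, PV = 1.404420
  t = 10.0000: CF_t = 102.700000, DF = 0.502566, PV = 51.613516
Price P = sum_t PV_t = 88.630077
Convexity numerator sum_t t*(t + 1/m) * CF_t / (1+y/m)^(m*t + 2):
  t = 0.5000: term = 1.217623
  t = 1.0000: term = 3.529341
  t = 1.5000: term = 6.819983
  t = 2.0000: term = 10.982259
  t = 2.5000: term = 15.916317
  t = 3.0000: term = 21.529318
  t = 3.5000: term = 27.735031
  t = 4.0000: term = 34.453454
  t = 4.5000: term = 41.610452
  t = 5.0000: term = 49.137410
  t = 5.5000: term = 56.970910
  t = 6.0000: term = 65.052423
  t = 6.5000: term = 73.328012
  t = 7.0000: term = 81.748063
  t = 7.5000: term = 90.267012
  t = 8.0000: term = 98.843105
  t = 8.5000: term = 107.438158
  t = 9.0000: term = 116.017334
  t = 9.5000: term = 124.548937
  t = 10.0000: term = 5059.085827
Convexity = (1/P) * sum = 6086.230968 / 88.630077 = 68.670040


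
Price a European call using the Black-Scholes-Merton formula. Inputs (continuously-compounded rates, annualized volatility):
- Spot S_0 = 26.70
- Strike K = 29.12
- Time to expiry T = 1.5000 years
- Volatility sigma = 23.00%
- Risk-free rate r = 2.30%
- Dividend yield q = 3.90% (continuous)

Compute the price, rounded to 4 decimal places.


d1 = (ln(S/K) + (r - q + 0.5*sigma^2) * T) / (sigma * sqrt(T)) = -0.25235658
d2 = d1 - sigma * sqrt(T) = -0.53404790
exp(-rT) = 0.96608834; exp(-qT) = 0.94317824
C = S_0 * exp(-qT) * N(d1) - K * exp(-rT) * N(d2)
N(d1) = 0.40038273; N(d2) = 0.29665420
C = 26.7000 * 0.94317824 * 0.40038273 - 29.1200 * 0.96608834 * 0.29665420 = 1.7372

Answer: Price = 1.7372


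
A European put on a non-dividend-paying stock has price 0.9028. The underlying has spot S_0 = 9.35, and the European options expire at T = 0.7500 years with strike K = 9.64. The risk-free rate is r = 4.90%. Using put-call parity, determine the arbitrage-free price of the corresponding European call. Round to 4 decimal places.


Put-call parity: C - P = S_0 * exp(-qT) - K * exp(-rT).
S_0 * exp(-qT) = 9.3500 * 1.00000000 = 9.35000000
K * exp(-rT) = 9.6400 * 0.96391708 = 9.29216069
C = P + S*exp(-qT) - K*exp(-rT)
C = 0.9028 + 9.35000000 - 9.29216069 = 0.9606

Answer: Call price = 0.9606


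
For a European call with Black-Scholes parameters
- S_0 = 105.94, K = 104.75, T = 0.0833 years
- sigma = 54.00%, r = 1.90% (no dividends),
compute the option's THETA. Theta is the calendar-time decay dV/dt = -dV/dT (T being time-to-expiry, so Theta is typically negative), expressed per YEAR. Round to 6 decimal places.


d1 = 0.1605622880; d2 = 0.0047088953
phi(d1) = 0.3938328661; exp(-qT) = 1.0000000000; exp(-rT) = 0.9984185518
Theta = -S*exp(-qT)*phi(d1)*sigma/(2*sqrt(T)) - r*K*exp(-rT)*N(d2) + q*S*exp(-qT)*N(d1)
N(d1) = 0.5637809204; N(d2) = 0.5018785705; sqrt(T) = 0.2886173938
Term 1 = -105.9400 * 1.0000000000 * 0.3938328661 * 0.5400 / (2 * 0.2886173938) = -39.0313154278
Term 2 = -0.0190 * 104.7500 * 0.9984185518 * 0.5018785705 = -0.9972841735
Term 3 = 0 (no dividend yield, q = 0)
Theta = -39.0313154278 + (-0.9972841735) + (0.0000000000) = -40.028600

Answer: Theta = -40.028600


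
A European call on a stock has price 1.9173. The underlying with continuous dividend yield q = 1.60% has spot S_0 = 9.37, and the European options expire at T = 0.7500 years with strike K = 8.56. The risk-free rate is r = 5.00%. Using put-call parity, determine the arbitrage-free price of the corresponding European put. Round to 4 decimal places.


Put-call parity: C - P = S_0 * exp(-qT) - K * exp(-rT).
S_0 * exp(-qT) = 9.3700 * 0.98807171 = 9.25823195
K * exp(-rT) = 8.5600 * 0.96319442 = 8.24494422
P = C - S*exp(-qT) + K*exp(-rT)
P = 1.9173 - 9.25823195 + 8.24494422 = 0.9040

Answer: Put price = 0.9040


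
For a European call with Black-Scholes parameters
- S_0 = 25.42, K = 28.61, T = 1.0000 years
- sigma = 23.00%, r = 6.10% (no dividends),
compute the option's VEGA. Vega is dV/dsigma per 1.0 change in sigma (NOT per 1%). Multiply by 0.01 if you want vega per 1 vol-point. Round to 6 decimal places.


d1 = -0.1337827883; d2 = -0.3637827883
phi(d1) = 0.3953881057; exp(-qT) = 1.0000000000; exp(-rT) = 0.9408232398
Vega = S * exp(-qT) * phi(d1) * sqrt(T) = 25.4200 * 1.0000000000 * 0.3953881057 * 1.0000000000 = 10.050766

Answer: Vega = 10.050766


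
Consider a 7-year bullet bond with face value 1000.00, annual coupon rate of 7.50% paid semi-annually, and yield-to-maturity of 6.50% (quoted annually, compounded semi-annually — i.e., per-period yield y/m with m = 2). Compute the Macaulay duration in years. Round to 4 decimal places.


Answer: Macaulay duration = 5.6155 years

Derivation:
Coupon per period c = face * coupon_rate / m = 37.500000
Periods per year m = 2; per-period yield y/m = 0.032500
Number of cashflows N = 14
Cashflows (t years, CF_t, discount factor 1/(1+y/m)^(m*t), PV):
  t = 0.5000: CF_t = 37.500000, DF = 0.968523, PV = 36.319613
  t = 1.0000: CF_t = 37.500000, DF = 0.938037, PV = 35.176380
  t = 1.5000: CF_t = 37.500000, DF = 0.908510, PV = 34.069133
  t = 2.0000: CF_t = 37.500000, DF = 0.879913, PV = 32.996739
  t = 2.5000: CF_t = 37.500000, DF = 0.852216, PV = 31.958101
  t = 3.0000: CF_t = 37.500000, DF = 0.825391, PV = 30.952156
  t = 3.5000: CF_t = 37.500000, DF = 0.799410, PV = 29.977875
  t = 4.0000: CF_t = 37.500000, DF = 0.774247, PV = 29.034262
  t = 4.5000: CF_t = 37.500000, DF = 0.749876, PV = 28.120350
  t = 5.0000: CF_t = 37.500000, DF = 0.726272, PV = 27.235206
  t = 5.5000: CF_t = 37.500000, DF = 0.703411, PV = 26.377923
  t = 6.0000: CF_t = 37.500000, DF = 0.681270, PV = 25.547626
  t = 6.5000: CF_t = 37.500000, DF = 0.659826, PV = 24.743463
  t = 7.0000: CF_t = 1037.500000, DF = 0.639056, PV = 663.020964
Price P = sum_t PV_t = 1055.529792
Macaulay numerator sum_t t * PV_t:
  t * PV_t at t = 0.5000: 18.159806
  t * PV_t at t = 1.0000: 35.176380
  t * PV_t at t = 1.5000: 51.103700
  t * PV_t at t = 2.0000: 65.993479
  t * PV_t at t = 2.5000: 79.895253
  t * PV_t at t = 3.0000: 92.856468
  t * PV_t at t = 3.5000: 104.922563
  t * PV_t at t = 4.0000: 116.137046
  t * PV_t at t = 4.5000: 126.541576
  t * PV_t at t = 5.0000: 136.176030
  t * PV_t at t = 5.5000: 145.078579
  t * PV_t at t = 6.0000: 153.285754
  t * PV_t at t = 6.5000: 160.832510
  t * PV_t at t = 7.0000: 4641.146751
Macaulay duration D = (sum_t t * PV_t) / P = 5927.305895 / 1055.529792 = 5.615479


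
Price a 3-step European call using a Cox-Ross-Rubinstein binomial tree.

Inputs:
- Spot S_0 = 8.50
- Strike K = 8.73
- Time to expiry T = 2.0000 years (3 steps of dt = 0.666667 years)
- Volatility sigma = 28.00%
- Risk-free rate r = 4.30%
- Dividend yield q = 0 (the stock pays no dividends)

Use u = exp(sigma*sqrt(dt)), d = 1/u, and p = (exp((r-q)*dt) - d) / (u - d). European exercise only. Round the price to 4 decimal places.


Answer: Price = V(0,0) = 1.6496

Derivation:
dt = T/N = 0.666667
u = exp(sigma*sqrt(dt)) = 1.256863; d = 1/u = 0.795632
p = (exp((r-q)*dt) - d) / (u - d) = 0.506145
Discount per step: exp(-r*dt) = 0.971740
Stock lattice S(k, i) with i counting down-moves:
  k=0: S(0,0) = 8.5000
  k=1: S(1,0) = 10.6833; S(1,1) = 6.7629
  k=2: S(2,0) = 13.4275; S(2,1) = 8.5000; S(2,2) = 5.3808
  k=3: S(3,0) = 16.8765; S(3,1) = 10.6833; S(3,2) = 6.7629; S(3,3) = 4.2811
Terminal payoffs V(N, i) = max(S_T - K, 0):
  V(3,0) = 8.146520; V(3,1) = 1.953337; V(3,2) = 0.000000; V(3,3) = 0.000000
Backward induction: V(k, i) = exp(-r*dt) * [p * V(k+1, i) + (1-p) * V(k+1, i+1)].
  V(2,0) = exp(-r*dt) * [p*8.146520 + (1-p)*1.953337] = 4.944199
  V(2,1) = exp(-r*dt) * [p*1.953337 + (1-p)*0.000000] = 0.960732
  V(2,2) = exp(-r*dt) * [p*0.000000 + (1-p)*0.000000] = 0.000000
  V(1,0) = exp(-r*dt) * [p*4.944199 + (1-p)*0.960732] = 2.892815
  V(1,1) = exp(-r*dt) * [p*0.960732 + (1-p)*0.000000] = 0.472527
  V(0,0) = exp(-r*dt) * [p*2.892815 + (1-p)*0.472527] = 1.649571


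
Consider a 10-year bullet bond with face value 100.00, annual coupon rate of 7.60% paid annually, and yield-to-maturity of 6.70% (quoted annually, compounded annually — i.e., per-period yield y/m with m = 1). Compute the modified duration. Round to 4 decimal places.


Coupon per period c = face * coupon_rate / m = 7.600000
Periods per year m = 1; per-period yield y/m = 0.067000
Number of cashflows N = 10
Cashflows (t years, CF_t, discount factor 1/(1+y/m)^(m*t), PV):
  t = 1.0000: CF_t = 7.600000, DF = 0.937207, PV = 7.122774
  t = 2.0000: CF_t = 7.600000, DF = 0.878357, PV = 6.675515
  t = 3.0000: CF_t = 7.600000, DF = 0.823203, PV = 6.256340
  t = 4.0000: CF_t = 7.600000, DF = 0.771511, PV = 5.863486
  t = 5.0000: CF_t = 7.600000, DF = 0.723066, PV = 5.495301
  t = 6.0000: CF_t = 7.600000, DF = 0.677663, PV = 5.150235
  t = 7.0000: CF_t = 7.600000, DF = 0.635110, PV = 4.826837
  t = 8.0000: CF_t = 7.600000, DF = 0.595230, PV = 4.523746
  t = 9.0000: CF_t = 7.600000, DF = 0.557854, PV = 4.239687
  t = 10.0000: CF_t = 107.600000, DF = 0.522824, PV = 56.255900
Price P = sum_t PV_t = 106.409822
First compute Macaulay numerator sum_t t * PV_t:
  t * PV_t at t = 1.0000: 7.122774
  t * PV_t at t = 2.0000: 13.351029
  t * PV_t at t = 3.0000: 18.769020
  t * PV_t at t = 4.0000: 23.453945
  t * PV_t at t = 5.0000: 27.476506
  t * PV_t at t = 6.0000: 30.901412
  t * PV_t at t = 7.0000: 33.787861
  t * PV_t at t = 8.0000: 36.189970
  t * PV_t at t = 9.0000: 38.157185
  t * PV_t at t = 10.0000: 562.559000
Macaulay duration D = 791.768702 / 106.409822 = 7.440748
Modified duration = D / (1 + y/m) = 7.440748 / (1 + 0.067000) = 6.973522

Answer: Modified duration = 6.9735


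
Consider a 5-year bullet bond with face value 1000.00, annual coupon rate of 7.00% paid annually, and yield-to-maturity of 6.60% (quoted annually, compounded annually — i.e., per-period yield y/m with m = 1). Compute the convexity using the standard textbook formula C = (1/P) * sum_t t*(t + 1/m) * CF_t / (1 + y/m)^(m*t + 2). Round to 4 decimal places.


Answer: Convexity = 22.1591

Derivation:
Coupon per period c = face * coupon_rate / m = 70.000000
Periods per year m = 1; per-period yield y/m = 0.066000
Number of cashflows N = 5
Cashflows (t years, CF_t, discount factor 1/(1+y/m)^(m*t), PV):
  t = 1.0000: CF_t = 70.000000, DF = 0.938086, PV = 65.666041
  t = 2.0000: CF_t = 70.000000, DF = 0.880006, PV = 61.600414
  t = 3.0000: CF_t = 70.000000, DF = 0.825521, PV = 57.786505
  t = 4.0000: CF_t = 70.000000, DF = 0.774410, PV = 54.208729
  t = 5.0000: CF_t = 1070.000000, DF = 0.726464, PV = 777.316263
Price P = sum_t PV_t = 1016.577952
Convexity numerator sum_t t*(t + 1/m) * CF_t / (1+y/m)^(m*t + 2):
  t = 1.0000: term = 115.573009
  t = 2.0000: term = 325.252371
  t = 3.0000: term = 610.229590
  t = 4.0000: term = 954.080034
  t = 5.0000: term = 20521.287252
Convexity = (1/P) * sum = 22526.422257 / 1016.577952 = 22.159070


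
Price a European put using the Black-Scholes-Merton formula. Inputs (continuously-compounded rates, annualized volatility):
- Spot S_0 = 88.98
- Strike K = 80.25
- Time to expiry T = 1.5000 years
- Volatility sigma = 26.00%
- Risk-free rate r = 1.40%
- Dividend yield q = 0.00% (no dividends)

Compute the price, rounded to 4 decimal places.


Answer: Price = 6.1886

Derivation:
d1 = (ln(S/K) + (r - q + 0.5*sigma^2) * T) / (sigma * sqrt(T)) = 0.54945466
d2 = d1 - sigma * sqrt(T) = 0.23102100
exp(-rT) = 0.97921896; exp(-qT) = 1.00000000
P = K * exp(-rT) * N(-d2) - S_0 * exp(-qT) * N(-d1)
N(-d1) = 0.29134673; N(-d2) = 0.40864924
P = 80.2500 * 0.97921896 * 0.40864924 - 88.9800 * 1.00000000 * 0.29134673 = 6.1886


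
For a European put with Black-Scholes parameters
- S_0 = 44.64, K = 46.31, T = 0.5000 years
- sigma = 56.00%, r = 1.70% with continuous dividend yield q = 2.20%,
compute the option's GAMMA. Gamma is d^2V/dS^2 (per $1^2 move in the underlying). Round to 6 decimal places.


Answer: Gamma = 0.022213

Derivation:
d1 = 0.0989252427; d2 = -0.2970545547
phi(d1) = 0.3969949832; exp(-qT) = 0.9890602788; exp(-rT) = 0.9915360229
Gamma = exp(-qT) * phi(d1) / (S * sigma * sqrt(T)) = 0.9890602788 * 0.3969949832 / (44.6400 * 0.5600 * 0.7071067812) = 0.022213


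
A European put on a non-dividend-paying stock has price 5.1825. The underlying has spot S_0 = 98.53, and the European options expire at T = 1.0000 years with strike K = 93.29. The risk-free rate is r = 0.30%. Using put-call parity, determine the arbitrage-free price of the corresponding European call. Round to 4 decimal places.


Put-call parity: C - P = S_0 * exp(-qT) - K * exp(-rT).
S_0 * exp(-qT) = 98.5300 * 1.00000000 = 98.53000000
K * exp(-rT) = 93.2900 * 0.99700450 = 93.01054939
C = P + S*exp(-qT) - K*exp(-rT)
C = 5.1825 + 98.53000000 - 93.01054939 = 10.7020

Answer: Call price = 10.7020


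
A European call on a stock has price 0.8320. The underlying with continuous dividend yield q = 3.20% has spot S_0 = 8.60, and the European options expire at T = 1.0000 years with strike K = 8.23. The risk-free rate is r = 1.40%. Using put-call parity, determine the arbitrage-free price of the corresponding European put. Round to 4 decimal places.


Answer: Put price = 0.6184

Derivation:
Put-call parity: C - P = S_0 * exp(-qT) - K * exp(-rT).
S_0 * exp(-qT) = 8.6000 * 0.96850658 = 8.32915661
K * exp(-rT) = 8.2300 * 0.98609754 = 8.11558279
P = C - S*exp(-qT) + K*exp(-rT)
P = 0.8320 - 8.32915661 + 8.11558279 = 0.6184


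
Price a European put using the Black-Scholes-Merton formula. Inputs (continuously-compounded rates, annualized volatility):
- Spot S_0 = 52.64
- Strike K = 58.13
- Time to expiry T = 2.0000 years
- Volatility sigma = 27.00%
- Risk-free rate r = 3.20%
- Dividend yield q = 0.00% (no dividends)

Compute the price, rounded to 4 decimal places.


d1 = (ln(S/K) + (r - q + 0.5*sigma^2) * T) / (sigma * sqrt(T)) = 0.09871841
d2 = d1 - sigma * sqrt(T) = -0.28311926
exp(-rT) = 0.93800500; exp(-qT) = 1.00000000
P = K * exp(-rT) * N(-d2) - S_0 * exp(-qT) * N(-d1)
N(-d1) = 0.46068093; N(-d2) = 0.61145729
P = 58.1300 * 0.93800500 * 0.61145729 - 52.6400 * 1.00000000 * 0.46068093 = 9.0902

Answer: Price = 9.0902


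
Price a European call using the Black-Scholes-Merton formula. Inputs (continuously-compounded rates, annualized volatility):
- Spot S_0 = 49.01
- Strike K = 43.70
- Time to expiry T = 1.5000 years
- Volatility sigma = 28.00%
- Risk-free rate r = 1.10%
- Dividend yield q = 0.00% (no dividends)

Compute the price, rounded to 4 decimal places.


Answer: Price = 9.7221

Derivation:
d1 = (ln(S/K) + (r - q + 0.5*sigma^2) * T) / (sigma * sqrt(T)) = 0.55398201
d2 = d1 - sigma * sqrt(T) = 0.21105345
exp(-rT) = 0.98363538; exp(-qT) = 1.00000000
C = S_0 * exp(-qT) * N(d1) - K * exp(-rT) * N(d2)
N(d1) = 0.71020442; N(d2) = 0.58357722
C = 49.0100 * 1.00000000 * 0.71020442 - 43.7000 * 0.98363538 * 0.58357722 = 9.7221


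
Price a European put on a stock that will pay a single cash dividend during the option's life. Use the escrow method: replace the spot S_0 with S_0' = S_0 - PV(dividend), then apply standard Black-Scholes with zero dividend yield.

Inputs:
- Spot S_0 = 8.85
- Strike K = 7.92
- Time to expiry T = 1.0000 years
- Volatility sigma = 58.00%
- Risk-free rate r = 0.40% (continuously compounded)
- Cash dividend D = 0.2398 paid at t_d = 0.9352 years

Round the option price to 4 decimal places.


PV(D) = D * exp(-r * t_d) = 0.2398 * 0.99626619 = 0.23890463
S_0' = S_0 - PV(D) = 8.8500 - 0.23890463 = 8.61109537
d1 = (ln(S_0'/K) + (r + sigma^2/2)*T) / (sigma*sqrt(T)) = 0.44113849
d2 = d1 - sigma*sqrt(T) = -0.13886151
exp(-rT) = 0.99600799
N(-d1) = 0.32955637; N(-d2) = 0.55522021
P = K * exp(-rT) * N(-d2) - S_0' * N(-d1) = 7.9200 * 0.99600799 * 0.55522021 - 8.61109537 * 0.32955637 = 1.5419

Answer: Price = 1.5419


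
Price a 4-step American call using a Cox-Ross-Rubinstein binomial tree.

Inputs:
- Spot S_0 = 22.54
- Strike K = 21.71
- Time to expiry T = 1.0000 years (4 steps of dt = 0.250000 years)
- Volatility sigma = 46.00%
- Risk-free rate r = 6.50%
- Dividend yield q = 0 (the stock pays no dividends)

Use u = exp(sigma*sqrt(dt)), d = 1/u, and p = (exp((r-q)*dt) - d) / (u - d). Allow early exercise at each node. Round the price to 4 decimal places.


dt = T/N = 0.250000
u = exp(sigma*sqrt(dt)) = 1.258600; d = 1/u = 0.794534
p = (exp((r-q)*dt) - d) / (u - d) = 0.478055
Discount per step: exp(-r*dt) = 0.983881
Stock lattice S(k, i) with i counting down-moves:
  k=0: S(0,0) = 22.5400
  k=1: S(1,0) = 28.3688; S(1,1) = 17.9088
  k=2: S(2,0) = 35.7050; S(2,1) = 22.5400; S(2,2) = 14.2291
  k=3: S(3,0) = 44.9383; S(3,1) = 28.3688; S(3,2) = 17.9088; S(3,3) = 11.3055
  k=4: S(4,0) = 56.5594; S(4,1) = 35.7050; S(4,2) = 22.5400; S(4,3) = 14.2291; S(4,4) = 8.9826
Terminal payoffs V(N, i) = max(S_T - K, 0):
  V(4,0) = 34.849405; V(4,1) = 13.995028; V(4,2) = 0.830000; V(4,3) = 0.000000; V(4,4) = 0.000000
Backward induction: V(k, i) = exp(-r*dt) * [p * V(k+1, i) + (1-p) * V(k+1, i+1)]; then take max(V_cont, immediate exercise) for American.
  V(3,0) = exp(-r*dt) * [p*34.849405 + (1-p)*13.995028] = 23.578285; exercise = 23.228348; V(3,0) = max -> 23.578285
  V(3,1) = exp(-r*dt) * [p*13.995028 + (1-p)*0.830000] = 7.008781; exercise = 6.658844; V(3,1) = max -> 7.008781
  V(3,2) = exp(-r*dt) * [p*0.830000 + (1-p)*0.000000] = 0.390390; exercise = 0.000000; V(3,2) = max -> 0.390390
  V(3,3) = exp(-r*dt) * [p*0.000000 + (1-p)*0.000000] = 0.000000; exercise = 0.000000; V(3,3) = max -> 0.000000
  V(2,0) = exp(-r*dt) * [p*23.578285 + (1-p)*7.008781] = 14.689260; exercise = 13.995028; V(2,0) = max -> 14.689260
  V(2,1) = exp(-r*dt) * [p*7.008781 + (1-p)*0.390390] = 3.497052; exercise = 0.830000; V(2,1) = max -> 3.497052
  V(2,2) = exp(-r*dt) * [p*0.390390 + (1-p)*0.000000] = 0.183619; exercise = 0.000000; V(2,2) = max -> 0.183619
  V(1,0) = exp(-r*dt) * [p*14.689260 + (1-p)*3.497052] = 8.704929; exercise = 6.658844; V(1,0) = max -> 8.704929
  V(1,1) = exp(-r*dt) * [p*3.497052 + (1-p)*0.183619] = 1.739130; exercise = 0.000000; V(1,1) = max -> 1.739130
  V(0,0) = exp(-r*dt) * [p*8.704929 + (1-p)*1.739130] = 4.987455; exercise = 0.830000; V(0,0) = max -> 4.987455

Answer: Price = V(0,0) = 4.9875


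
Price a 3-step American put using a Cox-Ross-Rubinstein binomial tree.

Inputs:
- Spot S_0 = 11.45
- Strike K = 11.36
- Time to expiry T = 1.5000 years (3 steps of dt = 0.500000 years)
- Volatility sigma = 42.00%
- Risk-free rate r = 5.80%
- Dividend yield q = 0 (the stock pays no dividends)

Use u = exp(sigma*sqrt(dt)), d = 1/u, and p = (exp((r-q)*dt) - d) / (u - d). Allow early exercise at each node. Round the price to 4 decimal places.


Answer: Price = V(0,0) = 1.9942

Derivation:
dt = T/N = 0.500000
u = exp(sigma*sqrt(dt)) = 1.345795; d = 1/u = 0.743055
p = (exp((r-q)*dt) - d) / (u - d) = 0.475113
Discount per step: exp(-r*dt) = 0.971416
Stock lattice S(k, i) with i counting down-moves:
  k=0: S(0,0) = 11.4500
  k=1: S(1,0) = 15.4094; S(1,1) = 8.5080
  k=2: S(2,0) = 20.7378; S(2,1) = 11.4500; S(2,2) = 6.3219
  k=3: S(3,0) = 27.9089; S(3,1) = 15.4094; S(3,2) = 8.5080; S(3,3) = 4.6975
Terminal payoffs V(N, i) = max(K - S_T, 0):
  V(3,0) = 0.000000; V(3,1) = 0.000000; V(3,2) = 2.852017; V(3,3) = 6.662478
Backward induction: V(k, i) = exp(-r*dt) * [p * V(k+1, i) + (1-p) * V(k+1, i+1)]; then take max(V_cont, immediate exercise) for American.
  V(2,0) = exp(-r*dt) * [p*0.000000 + (1-p)*0.000000] = 0.000000; exercise = 0.000000; V(2,0) = max -> 0.000000
  V(2,1) = exp(-r*dt) * [p*0.000000 + (1-p)*2.852017] = 1.454198; exercise = 0.000000; V(2,1) = max -> 1.454198
  V(2,2) = exp(-r*dt) * [p*2.852017 + (1-p)*6.662478] = 4.713390; exercise = 5.038098; V(2,2) = max -> 5.038098
  V(1,0) = exp(-r*dt) * [p*0.000000 + (1-p)*1.454198] = 0.741472; exercise = 0.000000; V(1,0) = max -> 0.741472
  V(1,1) = exp(-r*dt) * [p*1.454198 + (1-p)*5.038098] = 3.240006; exercise = 2.852017; V(1,1) = max -> 3.240006
  V(0,0) = exp(-r*dt) * [p*0.741472 + (1-p)*3.240006] = 1.994241; exercise = 0.000000; V(0,0) = max -> 1.994241


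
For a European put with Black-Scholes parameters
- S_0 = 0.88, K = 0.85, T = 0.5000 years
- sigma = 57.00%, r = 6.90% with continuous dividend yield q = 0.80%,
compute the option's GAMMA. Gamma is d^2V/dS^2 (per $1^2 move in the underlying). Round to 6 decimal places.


d1 = 0.3632557838; d2 = -0.0397950814
phi(d1) = 0.3734706287; exp(-qT) = 0.9960079893; exp(-rT) = 0.9660883397
Gamma = exp(-qT) * phi(d1) / (S * sigma * sqrt(T)) = 0.9960079893 * 0.3734706287 / (0.8800 * 0.5700 * 0.7071067812) = 1.048762

Answer: Gamma = 1.048762


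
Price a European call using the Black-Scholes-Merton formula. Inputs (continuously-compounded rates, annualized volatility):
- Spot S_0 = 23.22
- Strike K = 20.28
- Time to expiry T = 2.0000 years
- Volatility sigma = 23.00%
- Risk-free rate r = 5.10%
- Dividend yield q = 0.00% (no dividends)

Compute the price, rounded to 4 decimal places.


Answer: Price = 5.8106

Derivation:
d1 = (ln(S/K) + (r - q + 0.5*sigma^2) * T) / (sigma * sqrt(T)) = 0.89242655
d2 = d1 - sigma * sqrt(T) = 0.56715743
exp(-rT) = 0.90302955; exp(-qT) = 1.00000000
C = S_0 * exp(-qT) * N(d1) - K * exp(-rT) * N(d2)
N(d1) = 0.81391783; N(d2) = 0.71469639
C = 23.2200 * 1.00000000 * 0.81391783 - 20.2800 * 0.90302955 * 0.71469639 = 5.8106


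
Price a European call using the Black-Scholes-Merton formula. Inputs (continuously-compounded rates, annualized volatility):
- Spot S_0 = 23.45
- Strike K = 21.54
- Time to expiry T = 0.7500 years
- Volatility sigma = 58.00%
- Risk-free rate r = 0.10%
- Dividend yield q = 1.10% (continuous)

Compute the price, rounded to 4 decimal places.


Answer: Price = 5.3584

Derivation:
d1 = (ln(S/K) + (r - q + 0.5*sigma^2) * T) / (sigma * sqrt(T)) = 0.40535727
d2 = d1 - sigma * sqrt(T) = -0.09693746
exp(-rT) = 0.99925028; exp(-qT) = 0.99178394
C = S_0 * exp(-qT) * N(d1) - K * exp(-rT) * N(d2)
N(d1) = 0.65739254; N(d2) = 0.46138803
C = 23.4500 * 0.99178394 * 0.65739254 - 21.5400 * 0.99925028 * 0.46138803 = 5.3584


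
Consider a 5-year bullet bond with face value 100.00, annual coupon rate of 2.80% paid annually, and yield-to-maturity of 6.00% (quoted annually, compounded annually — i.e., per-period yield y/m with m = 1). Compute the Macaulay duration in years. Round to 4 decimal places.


Coupon per period c = face * coupon_rate / m = 2.800000
Periods per year m = 1; per-period yield y/m = 0.060000
Number of cashflows N = 5
Cashflows (t years, CF_t, discount factor 1/(1+y/m)^(m*t), PV):
  t = 1.0000: CF_t = 2.800000, DF = 0.943396, PV = 2.641509
  t = 2.0000: CF_t = 2.800000, DF = 0.889996, PV = 2.491990
  t = 3.0000: CF_t = 2.800000, DF = 0.839619, PV = 2.350934
  t = 4.0000: CF_t = 2.800000, DF = 0.792094, PV = 2.217862
  t = 5.0000: CF_t = 102.800000, DF = 0.747258, PV = 76.818140
Price P = sum_t PV_t = 86.520436
Macaulay numerator sum_t t * PV_t:
  t * PV_t at t = 1.0000: 2.641509
  t * PV_t at t = 2.0000: 4.983980
  t * PV_t at t = 3.0000: 7.052802
  t * PV_t at t = 4.0000: 8.871449
  t * PV_t at t = 5.0000: 384.090701
Macaulay duration D = (sum_t t * PV_t) / P = 407.640441 / 86.520436 = 4.711493

Answer: Macaulay duration = 4.7115 years


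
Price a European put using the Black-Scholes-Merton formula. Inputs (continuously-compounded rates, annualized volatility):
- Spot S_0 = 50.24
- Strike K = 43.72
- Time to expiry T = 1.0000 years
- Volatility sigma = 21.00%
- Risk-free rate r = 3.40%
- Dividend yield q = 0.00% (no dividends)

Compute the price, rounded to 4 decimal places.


Answer: Price = 1.1114

Derivation:
d1 = (ln(S/K) + (r - q + 0.5*sigma^2) * T) / (sigma * sqrt(T)) = 0.92883742
d2 = d1 - sigma * sqrt(T) = 0.71883742
exp(-rT) = 0.96657150; exp(-qT) = 1.00000000
P = K * exp(-rT) * N(-d2) - S_0 * exp(-qT) * N(-d1)
N(-d1) = 0.17648667; N(-d2) = 0.23612055
P = 43.7200 * 0.96657150 * 0.23612055 - 50.2400 * 1.00000000 * 0.17648667 = 1.1114


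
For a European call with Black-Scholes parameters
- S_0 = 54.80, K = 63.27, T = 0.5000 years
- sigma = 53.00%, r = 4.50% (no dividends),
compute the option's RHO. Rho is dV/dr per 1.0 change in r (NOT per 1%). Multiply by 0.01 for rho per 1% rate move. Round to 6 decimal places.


d1 = -0.1360742660; d2 = -0.5108408600
phi(d1) = 0.3952658762; exp(-qT) = 1.0000000000; exp(-rT) = 0.9777512372
N(d2) = 0.3047312476
Rho = K*T*exp(-rT)*N(d2) = 63.2700 * 0.5000 * 0.9777512372 * 0.3047312476 = 9.425691

Answer: Rho = 9.425691


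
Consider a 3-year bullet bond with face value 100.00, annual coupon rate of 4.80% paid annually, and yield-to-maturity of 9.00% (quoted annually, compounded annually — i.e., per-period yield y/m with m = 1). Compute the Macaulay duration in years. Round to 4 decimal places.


Coupon per period c = face * coupon_rate / m = 4.800000
Periods per year m = 1; per-period yield y/m = 0.090000
Number of cashflows N = 3
Cashflows (t years, CF_t, discount factor 1/(1+y/m)^(m*t), PV):
  t = 1.0000: CF_t = 4.800000, DF = 0.917431, PV = 4.403670
  t = 2.0000: CF_t = 4.800000, DF = 0.841680, PV = 4.040064
  t = 3.0000: CF_t = 104.800000, DF = 0.772183, PV = 80.924829
Price P = sum_t PV_t = 89.368562
Macaulay numerator sum_t t * PV_t:
  t * PV_t at t = 1.0000: 4.403670
  t * PV_t at t = 2.0000: 8.080128
  t * PV_t at t = 3.0000: 242.774486
Macaulay duration D = (sum_t t * PV_t) / P = 255.258284 / 89.368562 = 2.856242

Answer: Macaulay duration = 2.8562 years


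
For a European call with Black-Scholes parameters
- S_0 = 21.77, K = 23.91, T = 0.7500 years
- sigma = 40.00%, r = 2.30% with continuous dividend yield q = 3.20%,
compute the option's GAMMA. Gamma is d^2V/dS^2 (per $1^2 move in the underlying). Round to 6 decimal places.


d1 = -0.1169535733; d2 = -0.4633637348
phi(d1) = 0.3962231952; exp(-qT) = 0.9762857098; exp(-rT) = 0.9828979294
Gamma = exp(-qT) * phi(d1) / (S * sigma * sqrt(T)) = 0.9762857098 * 0.3962231952 / (21.7700 * 0.4000 * 0.8660254038) = 0.051294

Answer: Gamma = 0.051294


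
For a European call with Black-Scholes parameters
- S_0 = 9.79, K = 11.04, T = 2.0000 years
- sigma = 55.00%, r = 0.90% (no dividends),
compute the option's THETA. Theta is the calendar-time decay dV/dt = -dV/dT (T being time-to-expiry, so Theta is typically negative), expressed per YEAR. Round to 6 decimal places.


d1 = 0.2575622510; d2 = -0.5202552083
phi(d1) = 0.3859267518; exp(-qT) = 1.0000000000; exp(-rT) = 0.9821610324
Theta = -S*exp(-qT)*phi(d1)*sigma/(2*sqrt(T)) - r*K*exp(-rT)*N(d2) + q*S*exp(-qT)*N(d1)
N(d1) = 0.6016276169; N(d2) = 0.3014428553; sqrt(T) = 1.4142135624
Term 1 = -9.7900 * 1.0000000000 * 0.3859267518 * 0.5500 / (2 * 1.4142135624) = -0.7346919342
Term 2 = -0.0090 * 11.0400 * 0.9821610324 * 0.3014428553 = -0.0294170607
Term 3 = 0 (no dividend yield, q = 0)
Theta = -0.7346919342 + (-0.0294170607) + (0.0000000000) = -0.764109

Answer: Theta = -0.764109


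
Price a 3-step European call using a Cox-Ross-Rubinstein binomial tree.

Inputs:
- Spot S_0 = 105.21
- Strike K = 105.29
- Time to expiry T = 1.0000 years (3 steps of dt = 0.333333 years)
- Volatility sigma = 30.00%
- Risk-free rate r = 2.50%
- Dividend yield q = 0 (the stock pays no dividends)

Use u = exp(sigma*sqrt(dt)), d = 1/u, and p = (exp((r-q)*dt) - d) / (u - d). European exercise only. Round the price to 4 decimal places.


dt = T/N = 0.333333
u = exp(sigma*sqrt(dt)) = 1.189110; d = 1/u = 0.840965
p = (exp((r-q)*dt) - d) / (u - d) = 0.480843
Discount per step: exp(-r*dt) = 0.991701
Stock lattice S(k, i) with i counting down-moves:
  k=0: S(0,0) = 105.2100
  k=1: S(1,0) = 125.1063; S(1,1) = 88.4779
  k=2: S(2,0) = 148.7651; S(2,1) = 105.2100; S(2,2) = 74.4069
  k=3: S(3,0) = 176.8981; S(3,1) = 125.1063; S(3,2) = 88.4779; S(3,3) = 62.5736
Terminal payoffs V(N, i) = max(S_T - K, 0):
  V(3,0) = 71.608053; V(3,1) = 19.816257; V(3,2) = 0.000000; V(3,3) = 0.000000
Backward induction: V(k, i) = exp(-r*dt) * [p * V(k+1, i) + (1-p) * V(k+1, i+1)].
  V(2,0) = exp(-r*dt) * [p*71.608053 + (1-p)*19.816257] = 44.348865
  V(2,1) = exp(-r*dt) * [p*19.816257 + (1-p)*0.000000] = 9.449436
  V(2,2) = exp(-r*dt) * [p*0.000000 + (1-p)*0.000000] = 0.000000
  V(1,0) = exp(-r*dt) * [p*44.348865 + (1-p)*9.449436] = 26.012905
  V(1,1) = exp(-r*dt) * [p*9.449436 + (1-p)*0.000000] = 4.505989
  V(0,0) = exp(-r*dt) * [p*26.012905 + (1-p)*4.505989] = 14.724226

Answer: Price = V(0,0) = 14.7242


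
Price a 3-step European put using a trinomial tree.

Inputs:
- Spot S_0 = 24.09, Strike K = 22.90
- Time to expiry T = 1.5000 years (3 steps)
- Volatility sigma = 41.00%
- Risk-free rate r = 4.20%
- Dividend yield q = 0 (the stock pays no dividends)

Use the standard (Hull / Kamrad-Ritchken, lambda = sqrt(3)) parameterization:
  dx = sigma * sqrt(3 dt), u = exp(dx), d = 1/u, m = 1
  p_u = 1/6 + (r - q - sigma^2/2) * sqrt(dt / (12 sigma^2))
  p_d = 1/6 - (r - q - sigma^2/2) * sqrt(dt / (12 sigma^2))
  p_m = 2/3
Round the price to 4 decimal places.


dt = T/N = 0.500000; dx = sigma*sqrt(3*dt) = 0.502145
u = exp(dx) = 1.652262; d = 1/u = 0.605231
p_u = 0.145731, p_m = 0.666667, p_d = 0.187602
Discount per step: exp(-r*dt) = 0.979219
Stock lattice S(k, j) with j the centered position index:
  k=0: S(0,+0) = 24.0900
  k=1: S(1,-1) = 14.5800; S(1,+0) = 24.0900; S(1,+1) = 39.8030
  k=2: S(2,-2) = 8.8243; S(2,-1) = 14.5800; S(2,+0) = 24.0900; S(2,+1) = 39.8030; S(2,+2) = 65.7650
  k=3: S(3,-3) = 5.3407; S(3,-2) = 8.8243; S(3,-1) = 14.5800; S(3,+0) = 24.0900; S(3,+1) = 39.8030; S(3,+2) = 65.7650; S(3,+3) = 108.6610
Terminal payoffs V(N, j) = max(K - S_T, 0):
  V(3,-3) = 17.559279; V(3,-2) = 14.075729; V(3,-1) = 8.319990; V(3,+0) = 0.000000; V(3,+1) = 0.000000; V(3,+2) = 0.000000; V(3,+3) = 0.000000
Backward induction: V(k, j) = exp(-r*dt) * [p_u * V(k+1, j+1) + p_m * V(k+1, j) + p_d * V(k+1, j-1)]
  V(2,-2) = exp(-r*dt) * [p_u*8.319990 + p_m*14.075729 + p_d*17.559279] = 13.601799
  V(2,-1) = exp(-r*dt) * [p_u*0.000000 + p_m*8.319990 + p_d*14.075729] = 8.017152
  V(2,+0) = exp(-r*dt) * [p_u*0.000000 + p_m*0.000000 + p_d*8.319990] = 1.528409
  V(2,+1) = exp(-r*dt) * [p_u*0.000000 + p_m*0.000000 + p_d*0.000000] = 0.000000
  V(2,+2) = exp(-r*dt) * [p_u*0.000000 + p_m*0.000000 + p_d*0.000000] = 0.000000
  V(1,-1) = exp(-r*dt) * [p_u*1.528409 + p_m*8.017152 + p_d*13.601799] = 7.950502
  V(1,+0) = exp(-r*dt) * [p_u*0.000000 + p_m*1.528409 + p_d*8.017152] = 2.470542
  V(1,+1) = exp(-r*dt) * [p_u*0.000000 + p_m*0.000000 + p_d*1.528409] = 0.280774
  V(0,+0) = exp(-r*dt) * [p_u*0.280774 + p_m*2.470542 + p_d*7.950502] = 3.113402

Answer: Price = V(0,0) = 3.1134


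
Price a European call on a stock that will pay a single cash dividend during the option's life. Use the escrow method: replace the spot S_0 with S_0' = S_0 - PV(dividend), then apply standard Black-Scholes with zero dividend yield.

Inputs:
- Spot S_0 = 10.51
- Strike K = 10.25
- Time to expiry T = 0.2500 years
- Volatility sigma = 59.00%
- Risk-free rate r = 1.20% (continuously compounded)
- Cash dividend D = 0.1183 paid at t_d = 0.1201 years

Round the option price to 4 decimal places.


PV(D) = D * exp(-r * t_d) = 0.1183 * 0.99855984 = 0.11812963
S_0' = S_0 - PV(D) = 10.5100 - 0.11812963 = 10.39187037
d1 = (ln(S_0'/K) + (r + sigma^2/2)*T) / (sigma*sqrt(T)) = 0.20426644
d2 = d1 - sigma*sqrt(T) = -0.09073356
exp(-rT) = 0.99700450
N(d1) = 0.58092735; N(d2) = 0.46385215
C = S_0' * N(d1) - K * exp(-rT) * N(d2) = 10.39187037 * 0.58092735 - 10.2500 * 0.99700450 * 0.46385215 = 1.2967

Answer: Price = 1.2967


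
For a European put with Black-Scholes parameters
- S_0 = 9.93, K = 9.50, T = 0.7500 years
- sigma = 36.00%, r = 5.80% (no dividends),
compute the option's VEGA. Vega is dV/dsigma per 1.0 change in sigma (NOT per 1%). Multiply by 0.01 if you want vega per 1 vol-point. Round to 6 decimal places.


d1 = 0.4374027433; d2 = 0.1256335979
phi(d1) = 0.3625477413; exp(-qT) = 1.0000000000; exp(-rT) = 0.9574325541
Vega = S * exp(-qT) * phi(d1) * sqrt(T) = 9.9300 * 1.0000000000 * 0.3625477413 * 0.8660254038 = 3.117777

Answer: Vega = 3.117777


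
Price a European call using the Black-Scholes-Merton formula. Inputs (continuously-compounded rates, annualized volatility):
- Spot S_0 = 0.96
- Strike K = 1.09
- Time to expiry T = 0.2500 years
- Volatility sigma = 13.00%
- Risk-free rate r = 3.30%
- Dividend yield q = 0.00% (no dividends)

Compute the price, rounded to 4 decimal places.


Answer: Price = 0.0009

Derivation:
d1 = (ln(S/K) + (r - q + 0.5*sigma^2) * T) / (sigma * sqrt(T)) = -1.79441832
d2 = d1 - sigma * sqrt(T) = -1.85941832
exp(-rT) = 0.99178394; exp(-qT) = 1.00000000
C = S_0 * exp(-qT) * N(d1) - K * exp(-rT) * N(d2)
N(d1) = 0.03637321; N(d2) = 0.03148393
C = 0.9600 * 1.00000000 * 0.03637321 - 1.0900 * 0.99178394 * 0.03148393 = 0.0009


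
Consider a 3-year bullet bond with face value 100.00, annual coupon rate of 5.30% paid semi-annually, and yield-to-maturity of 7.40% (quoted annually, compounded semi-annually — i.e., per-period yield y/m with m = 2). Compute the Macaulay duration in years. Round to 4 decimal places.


Answer: Macaulay duration = 2.8065 years

Derivation:
Coupon per period c = face * coupon_rate / m = 2.650000
Periods per year m = 2; per-period yield y/m = 0.037000
Number of cashflows N = 6
Cashflows (t years, CF_t, discount factor 1/(1+y/m)^(m*t), PV):
  t = 0.5000: CF_t = 2.650000, DF = 0.964320, PV = 2.555448
  t = 1.0000: CF_t = 2.650000, DF = 0.929913, PV = 2.464270
  t = 1.5000: CF_t = 2.650000, DF = 0.896734, PV = 2.376346
  t = 2.0000: CF_t = 2.650000, DF = 0.864739, PV = 2.291558
  t = 2.5000: CF_t = 2.650000, DF = 0.833885, PV = 2.209796
  t = 3.0000: CF_t = 102.650000, DF = 0.804132, PV = 82.544172
Price P = sum_t PV_t = 94.441590
Macaulay numerator sum_t t * PV_t:
  t * PV_t at t = 0.5000: 1.277724
  t * PV_t at t = 1.0000: 2.464270
  t * PV_t at t = 1.5000: 3.564518
  t * PV_t at t = 2.0000: 4.583116
  t * PV_t at t = 2.5000: 5.524489
  t * PV_t at t = 3.0000: 247.632516
Macaulay duration D = (sum_t t * PV_t) / P = 265.046634 / 94.441590 = 2.806461


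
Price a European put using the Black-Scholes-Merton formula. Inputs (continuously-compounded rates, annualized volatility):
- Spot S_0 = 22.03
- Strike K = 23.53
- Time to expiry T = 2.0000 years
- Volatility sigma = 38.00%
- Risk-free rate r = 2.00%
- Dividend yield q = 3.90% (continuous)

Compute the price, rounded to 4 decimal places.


d1 = (ln(S/K) + (r - q + 0.5*sigma^2) * T) / (sigma * sqrt(T)) = 0.07541658
d2 = d1 - sigma * sqrt(T) = -0.46198457
exp(-rT) = 0.96078944; exp(-qT) = 0.92496443
P = K * exp(-rT) * N(-d2) - S_0 * exp(-qT) * N(-d1)
N(-d1) = 0.46994163; N(-d2) = 0.67795381
P = 23.5300 * 0.96078944 * 0.67795381 - 22.0300 * 0.92496443 * 0.46994163 = 5.7508

Answer: Price = 5.7508


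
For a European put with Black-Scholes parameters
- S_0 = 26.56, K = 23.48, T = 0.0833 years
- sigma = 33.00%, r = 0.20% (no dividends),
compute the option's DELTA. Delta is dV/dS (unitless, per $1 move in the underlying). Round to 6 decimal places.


d1 = 1.3434963255; d2 = 1.2482525855
phi(d1) = 0.1617942648; exp(-qT) = 1.0000000000; exp(-rT) = 0.9998334139
N(-d1) = 0.0895556575
Delta = -exp(-qT) * N(-d1) = -1.0000000000 * 0.0895556575 = -0.089556

Answer: Delta = -0.089556


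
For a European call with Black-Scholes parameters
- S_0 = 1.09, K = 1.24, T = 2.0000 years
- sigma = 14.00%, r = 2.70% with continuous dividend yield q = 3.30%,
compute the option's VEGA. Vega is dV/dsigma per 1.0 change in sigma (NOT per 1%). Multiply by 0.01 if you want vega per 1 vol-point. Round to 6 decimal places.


Answer: Vega = 0.477130

Derivation:
d1 = -0.6128276450; d2 = -0.8108175437
phi(d1) = 0.3306425507; exp(-qT) = 0.9361308643; exp(-rT) = 0.9474321065
Vega = S * exp(-qT) * phi(d1) * sqrt(T) = 1.0900 * 0.9361308643 * 0.3306425507 * 1.4142135624 = 0.477130


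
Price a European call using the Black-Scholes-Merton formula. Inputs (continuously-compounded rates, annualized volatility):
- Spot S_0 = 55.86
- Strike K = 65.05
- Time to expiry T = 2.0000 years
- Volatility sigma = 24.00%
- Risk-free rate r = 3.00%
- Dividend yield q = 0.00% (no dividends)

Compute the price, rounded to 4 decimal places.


Answer: Price = 5.4777

Derivation:
d1 = (ln(S/K) + (r - q + 0.5*sigma^2) * T) / (sigma * sqrt(T)) = -0.10225838
d2 = d1 - sigma * sqrt(T) = -0.44166963
exp(-rT) = 0.94176453; exp(-qT) = 1.00000000
C = S_0 * exp(-qT) * N(d1) - K * exp(-rT) * N(d2)
N(d1) = 0.45927580; N(d2) = 0.32936414
C = 55.8600 * 1.00000000 * 0.45927580 - 65.0500 * 0.94176453 * 0.32936414 = 5.4777


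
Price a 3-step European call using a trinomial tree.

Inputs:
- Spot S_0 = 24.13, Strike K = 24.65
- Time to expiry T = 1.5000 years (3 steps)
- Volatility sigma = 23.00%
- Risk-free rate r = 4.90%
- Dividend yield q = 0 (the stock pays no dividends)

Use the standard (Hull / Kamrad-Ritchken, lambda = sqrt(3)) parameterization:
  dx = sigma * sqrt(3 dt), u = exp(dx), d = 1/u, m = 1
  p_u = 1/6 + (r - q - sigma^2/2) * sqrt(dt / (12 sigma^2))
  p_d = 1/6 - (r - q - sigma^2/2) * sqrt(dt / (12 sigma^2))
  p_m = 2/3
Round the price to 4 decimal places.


dt = T/N = 0.500000; dx = sigma*sqrt(3*dt) = 0.281691
u = exp(dx) = 1.325370; d = 1/u = 0.754507
p_u = 0.186680, p_m = 0.666667, p_d = 0.146654
Discount per step: exp(-r*dt) = 0.975798
Stock lattice S(k, j) with j the centered position index:
  k=0: S(0,+0) = 24.1300
  k=1: S(1,-1) = 18.2062; S(1,+0) = 24.1300; S(1,+1) = 31.9812
  k=2: S(2,-2) = 13.7367; S(2,-1) = 18.2062; S(2,+0) = 24.1300; S(2,+1) = 31.9812; S(2,+2) = 42.3869
  k=3: S(3,-3) = 10.3645; S(3,-2) = 13.7367; S(3,-1) = 18.2062; S(3,+0) = 24.1300; S(3,+1) = 31.9812; S(3,+2) = 42.3869; S(3,+3) = 56.1783
Terminal payoffs V(N, j) = max(S_T - K, 0):
  V(3,-3) = 0.000000; V(3,-2) = 0.000000; V(3,-1) = 0.000000; V(3,+0) = 0.000000; V(3,+1) = 7.331167; V(3,+2) = 17.736865; V(3,+3) = 31.528260
Backward induction: V(k, j) = exp(-r*dt) * [p_u * V(k+1, j+1) + p_m * V(k+1, j) + p_d * V(k+1, j-1)]
  V(2,-2) = exp(-r*dt) * [p_u*0.000000 + p_m*0.000000 + p_d*0.000000] = 0.000000
  V(2,-1) = exp(-r*dt) * [p_u*0.000000 + p_m*0.000000 + p_d*0.000000] = 0.000000
  V(2,+0) = exp(-r*dt) * [p_u*7.331167 + p_m*0.000000 + p_d*0.000000] = 1.335457
  V(2,+1) = exp(-r*dt) * [p_u*17.736865 + p_m*7.331167 + p_d*0.000000] = 8.000133
  V(2,+2) = exp(-r*dt) * [p_u*31.528260 + p_m*17.736865 + p_d*7.331167] = 18.330755
  V(1,-1) = exp(-r*dt) * [p_u*1.335457 + p_m*0.000000 + p_d*0.000000] = 0.243269
  V(1,+0) = exp(-r*dt) * [p_u*8.000133 + p_m*1.335457 + p_d*0.000000] = 2.326075
  V(1,+1) = exp(-r*dt) * [p_u*18.330755 + p_m*8.000133 + p_d*1.335457] = 8.734611
  V(0,+0) = exp(-r*dt) * [p_u*8.734611 + p_m*2.326075 + p_d*0.243269] = 3.139109

Answer: Price = V(0,0) = 3.1391
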